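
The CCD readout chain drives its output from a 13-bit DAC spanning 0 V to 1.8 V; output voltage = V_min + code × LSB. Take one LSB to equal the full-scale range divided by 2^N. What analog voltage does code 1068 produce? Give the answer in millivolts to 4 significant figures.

Full-scale range = 1.8 V. LSB = 1.8 V / 2^13.
Output = V_min + (1068/8192) × range = 0 + 0.130371 × 1.8 V
      = 0 + 0.234668 = 0.234668 V.

234.7 mV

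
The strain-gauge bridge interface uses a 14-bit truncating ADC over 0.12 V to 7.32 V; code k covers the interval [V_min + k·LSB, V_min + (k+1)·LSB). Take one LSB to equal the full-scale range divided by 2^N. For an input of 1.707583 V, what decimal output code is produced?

Full-scale range = 7.32 V − (0.12 V) = 7.2 V. LSB = 7.2 V / 2^14 ≈ 439.5 µV.
code = ⌊(V_in − V_min)/LSB⌋ = ⌊(V_in − V_min) × 2^14 / range⌋
     = ⌊(1.707583 − (0.12)) × 16384 / 7.2⌋ = ⌊1.587583 × 16384/7.2⌋
     = ⌊3612.633⌋ = 3612.

3612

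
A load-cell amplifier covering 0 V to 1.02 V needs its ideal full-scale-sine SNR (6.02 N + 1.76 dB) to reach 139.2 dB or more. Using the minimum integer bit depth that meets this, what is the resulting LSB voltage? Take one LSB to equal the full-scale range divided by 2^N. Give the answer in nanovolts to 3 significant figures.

Full-scale range = 1.02 V.
N ≥ (139.2 − 1.76)/6.02 = 22.831 → N_min = 23.
Step size = 1.02/8388608 V = 122 nV.

122 nV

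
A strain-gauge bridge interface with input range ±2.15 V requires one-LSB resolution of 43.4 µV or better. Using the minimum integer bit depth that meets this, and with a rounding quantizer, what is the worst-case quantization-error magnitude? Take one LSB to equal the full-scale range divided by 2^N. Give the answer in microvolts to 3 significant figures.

Range = 2.15 − (-2.15) = 4.3 V.
4.3 V / 43.4 µV = 99080. Since 2^16 = 65536 and 2^17 = 131072, N = 17.
Step size = 4.3/131072 V = 32.806 µV.
|e|_max = LSB/2 = 16.4 µV.

16.4 µV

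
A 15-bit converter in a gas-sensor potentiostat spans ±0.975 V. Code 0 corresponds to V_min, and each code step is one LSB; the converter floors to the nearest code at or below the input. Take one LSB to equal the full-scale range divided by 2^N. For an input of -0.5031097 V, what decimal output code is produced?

The full-scale span is 0.975 − (-0.975) = 1.95 V. LSB = 1.95 V / 2^15 ≈ 59.51 µV.
code = ⌊(V_in − V_min)/LSB⌋ = ⌊(V_in − V_min) × 2^15 / range⌋
     = ⌊(-0.5031097 − (-0.975)) × 32768 / 1.95⌋ = ⌊0.4718903 × 32768/1.95⌋
     = ⌊7929.693⌋ = 7929.

7929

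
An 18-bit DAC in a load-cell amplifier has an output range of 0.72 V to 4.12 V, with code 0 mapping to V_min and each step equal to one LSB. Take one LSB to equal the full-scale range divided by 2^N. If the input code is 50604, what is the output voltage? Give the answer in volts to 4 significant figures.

Span: 4.12 V − (0.72 V) = 3.4 V. LSB = 3.4 V / 2^18.
Output = V_min + (50604/262144) × range = 0.72 + 0.193039 × 3.4 V
      = 0.72 + 0.656332 = 1.37633 V.

1.376 V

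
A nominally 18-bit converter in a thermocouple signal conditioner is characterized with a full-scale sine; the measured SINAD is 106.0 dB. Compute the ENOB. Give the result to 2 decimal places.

17.32 bits

(106.0 − 1.76) / 6.02 = 104.24/6.02 = 17.3156 effective bits.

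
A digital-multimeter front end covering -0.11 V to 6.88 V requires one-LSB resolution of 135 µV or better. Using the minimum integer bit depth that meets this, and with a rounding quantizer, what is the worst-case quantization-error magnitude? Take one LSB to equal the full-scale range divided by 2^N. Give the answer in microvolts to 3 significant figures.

Span: 6.88 V − (-0.11 V) = 6.99 V.
Levels needed ≥ 6.99/135 µV = 51780. 2^16 = 65536 suffices, so N_min = 16.
One LSB is 6.99 V / 65536 = 106.66 µV.
Max error for round-to-nearest is LSB/2 = 53.3 µV.

53.3 µV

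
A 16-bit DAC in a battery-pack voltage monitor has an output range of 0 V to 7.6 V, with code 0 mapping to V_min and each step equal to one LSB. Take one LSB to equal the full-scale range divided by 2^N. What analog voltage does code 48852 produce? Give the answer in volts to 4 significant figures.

Full-scale range = 7.6 V. LSB = 7.6 V / 2^16.
V_out = 0 + 48852 × (7.6/65536) V
      = 0 + 5.66521 = 5.66521 V.

5.665 V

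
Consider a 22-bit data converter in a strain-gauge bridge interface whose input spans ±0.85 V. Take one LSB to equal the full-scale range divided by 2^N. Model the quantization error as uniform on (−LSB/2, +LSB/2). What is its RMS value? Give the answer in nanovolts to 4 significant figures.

Range = 0.85 − (-0.85) = 1.7 V.
LSB = 1.7 V ÷ 2^22 = 1.7/4194304 V = 405.312 nV.
V_rms = LSB/√12 = 405.312 nV / √12 = 117.0 nV.

117.0 nV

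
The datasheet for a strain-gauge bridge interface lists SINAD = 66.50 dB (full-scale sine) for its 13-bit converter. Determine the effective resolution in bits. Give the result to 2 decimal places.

Inverting SNR = 6.02 N + 1.76: N_eff = (66.50 − 1.76)/6.02 = 10.7542.

10.75 bits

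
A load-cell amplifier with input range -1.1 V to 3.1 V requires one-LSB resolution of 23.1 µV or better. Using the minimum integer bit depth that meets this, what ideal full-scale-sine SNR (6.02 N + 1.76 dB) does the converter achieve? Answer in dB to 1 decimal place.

Span: 3.1 V − (-1.1 V) = 4.2 V.
Need 2^N ≥ 4.2 V / 23.1 µV = 181800 → N_min = 18.
Ideal SNR at N = 18: 6.02·18 + 1.76 = 110.1 dB.

110.1 dB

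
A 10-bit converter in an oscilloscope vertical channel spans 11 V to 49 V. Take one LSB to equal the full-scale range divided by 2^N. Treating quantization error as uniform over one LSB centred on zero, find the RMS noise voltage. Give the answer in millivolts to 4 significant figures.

The full-scale span is 49 − (11) = 38 V.
LSB = 38 V ÷ 2^10 = 38/1024 V = 37.1094 mV.
σ_q = LSB/√12 = 37.1094 mV/3.4641 = 10.71 mV.

10.71 mV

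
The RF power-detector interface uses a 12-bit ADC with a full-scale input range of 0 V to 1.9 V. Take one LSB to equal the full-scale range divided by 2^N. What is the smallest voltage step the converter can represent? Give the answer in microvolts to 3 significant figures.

Full-scale range = 1.9 V.
There are 2^12 = 4096 steps.
One LSB is 1.9 V / 4096 = 464 µV.

464 µV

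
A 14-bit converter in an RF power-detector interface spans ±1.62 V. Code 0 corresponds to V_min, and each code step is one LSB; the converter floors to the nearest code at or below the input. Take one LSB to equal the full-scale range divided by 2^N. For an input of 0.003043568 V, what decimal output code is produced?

8207

Full-scale range = 1.62 V − (-1.62 V) = 3.24 V. LSB = 3.24 V / 2^14 ≈ 197.8 µV.
V_in − V_min = 0.003043568 − (-1.62) = 1.623043568 V.
Divide by LSB: 1.623043568 × 16384/3.24 = 8207.3907.
Truncating gives code 8207.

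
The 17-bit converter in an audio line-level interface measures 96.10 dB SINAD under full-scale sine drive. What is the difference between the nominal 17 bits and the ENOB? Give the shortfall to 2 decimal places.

1.33 bits

ENOB = (SINAD − 1.76)/6.02 = (96.10 − 1.76)/6.02 = 15.6711 bits.
Shortfall = 17 − 15.6711 = 1.3289 bits.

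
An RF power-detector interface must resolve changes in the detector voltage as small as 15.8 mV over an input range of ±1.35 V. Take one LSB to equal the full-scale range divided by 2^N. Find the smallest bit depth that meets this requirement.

Span: 1.35 V − (-1.35 V) = 2.7 V.
Need 2^N ≥ 2.7 V / 15.8 mV = 170.9 → N_min = 8.

8 bits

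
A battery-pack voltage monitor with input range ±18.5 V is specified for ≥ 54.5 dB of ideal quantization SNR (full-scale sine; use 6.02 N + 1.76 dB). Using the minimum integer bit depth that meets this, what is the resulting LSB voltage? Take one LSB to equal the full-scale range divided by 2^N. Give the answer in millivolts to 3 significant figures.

72.3 mV

Span: 18.5 V − (-18.5 V) = 37 V.
Solving 6.02 N ≥ 54.5 − 1.76: N ≥ 8.761. Round up → N = 9.
LSB = 37 V ÷ 2^9 = 37/512 V = 72.3 mV.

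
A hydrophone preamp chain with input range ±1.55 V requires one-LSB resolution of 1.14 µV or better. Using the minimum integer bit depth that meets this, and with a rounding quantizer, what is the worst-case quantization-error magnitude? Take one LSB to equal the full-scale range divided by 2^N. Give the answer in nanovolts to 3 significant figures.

The full-scale span is 1.55 − (-1.55) = 3.1 V.
Need 2^N ≥ 3.1 V / 1.14 µV = 2.719e6 → N_min = 22.
LSB = 3.1 V / 2^22 = 0.73910 µV.
Max error for round-to-nearest is LSB/2 = 370 nV.

370 nV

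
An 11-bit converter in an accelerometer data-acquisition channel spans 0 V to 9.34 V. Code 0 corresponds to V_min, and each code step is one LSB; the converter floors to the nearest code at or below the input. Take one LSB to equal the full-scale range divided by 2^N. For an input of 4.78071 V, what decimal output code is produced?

1048

V_FS = 9.34 V. LSB = 9.34 V / 2^11 ≈ 4.561 mV.
code = ⌊(V_in − V_min)/LSB⌋ = ⌊(V_in − V_min) × 2^11 / range⌋
     = ⌊(4.78071 − (0)) × 2048 / 9.34⌋ = ⌊4.78071 × 2048/9.34⌋
     = ⌊1048.276⌋ = 1048.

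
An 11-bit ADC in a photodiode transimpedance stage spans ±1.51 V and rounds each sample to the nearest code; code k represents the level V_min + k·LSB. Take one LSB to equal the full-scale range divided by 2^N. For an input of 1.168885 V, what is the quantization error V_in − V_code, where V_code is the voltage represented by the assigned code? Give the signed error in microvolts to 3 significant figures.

The full-scale span is 1.51 − (-1.51) = 3.02 V. LSB = 3.02 V / 2^11 ≈ 1.475 mV.
Position in LSBs: (1.168885 − (-1.51)) × 2048/3.02 = 1816.6743; rounding gives k = 1817.
V_code = -1.51 + (1817/2048) × 3.02 = 1.169365234 V.
V_in − V_code = 1.168885 − (1.169365234) = −480 µV.

−480 µV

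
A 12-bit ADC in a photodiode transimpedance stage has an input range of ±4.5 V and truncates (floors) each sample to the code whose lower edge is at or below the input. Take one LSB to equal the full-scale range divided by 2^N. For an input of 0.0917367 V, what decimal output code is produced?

2089

The full-scale span is 4.5 − (-4.5) = 9 V. LSB = 9 V / 2^12 ≈ 2.197 mV.
code = ⌊(V_in − V_min)/LSB⌋ = ⌊(V_in − V_min) × 2^12 / range⌋
     = ⌊(0.0917367 − (-4.5)) × 4096 / 9⌋ = ⌊4.5917367 × 4096/9⌋
     = ⌊2089.750⌋ = 2089.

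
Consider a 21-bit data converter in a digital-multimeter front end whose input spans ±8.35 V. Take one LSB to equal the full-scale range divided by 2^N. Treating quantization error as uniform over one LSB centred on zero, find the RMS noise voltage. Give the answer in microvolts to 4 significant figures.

2.299 µV

Full-scale range = 8.35 V − (-8.35 V) = 16.7 V.
LSB = 16.7 V / 2^21 = 7.96318 µV.
For a uniform distribution on [−LSB/2, +LSB/2], V_rms = LSB/√12 = 7.96318 µV/3.4641 = 2.299 µV.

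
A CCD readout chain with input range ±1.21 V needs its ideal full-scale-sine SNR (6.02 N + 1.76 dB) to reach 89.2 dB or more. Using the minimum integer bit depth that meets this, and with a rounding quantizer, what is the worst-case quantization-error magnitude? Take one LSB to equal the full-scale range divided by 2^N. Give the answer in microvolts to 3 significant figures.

Full-scale range = 1.21 V − (-1.21 V) = 2.42 V.
N ≥ (89.2 − 1.76)/6.02 = 14.525 → N_min = 15.
One LSB is 2.42 V / 32768 = 73.853 µV.
|e|_max = LSB/2 = 36.9 µV.

36.9 µV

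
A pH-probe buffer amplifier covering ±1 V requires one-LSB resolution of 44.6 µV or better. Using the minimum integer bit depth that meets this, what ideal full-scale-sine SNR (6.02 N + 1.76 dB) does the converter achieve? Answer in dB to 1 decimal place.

98.1 dB

Full-scale range = 1 V − (-1 V) = 2 V.
Levels needed ≥ 2/44.6 µV = 44840. 2^16 = 65536 suffices, so N_min = 16.
SNR = 6.02 × 16 + 1.76 = 98.08 dB.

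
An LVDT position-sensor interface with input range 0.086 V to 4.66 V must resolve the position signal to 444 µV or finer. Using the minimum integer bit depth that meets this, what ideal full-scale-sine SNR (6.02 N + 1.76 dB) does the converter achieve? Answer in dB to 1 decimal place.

The full-scale span is 4.66 − (0.086) = 4.574 V.
Levels needed ≥ 4.574/444 µV = 10300. 2^14 = 16384 suffices, so N_min = 14.
SNR = 6.02 × 14 + 1.76 = 86.04 dB.

86.0 dB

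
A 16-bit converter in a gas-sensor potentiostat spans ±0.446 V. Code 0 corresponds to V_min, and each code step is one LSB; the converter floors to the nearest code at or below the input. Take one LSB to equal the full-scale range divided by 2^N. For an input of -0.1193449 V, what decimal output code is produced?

23999

Range = 0.446 − (-0.446) = 0.892 V. LSB = 0.892 V / 2^16 ≈ 13.61 µV.
(V_in − V_min) × 2^16/range = (-0.1193449 − (-0.446)) × 65536/0.892 = 23999.629.
Floor → code = 23999.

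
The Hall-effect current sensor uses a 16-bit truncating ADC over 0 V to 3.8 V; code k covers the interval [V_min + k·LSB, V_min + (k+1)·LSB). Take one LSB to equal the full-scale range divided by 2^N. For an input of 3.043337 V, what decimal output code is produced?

52486

Full-scale range = 3.8 V. LSB = 3.8 V / 2^16 ≈ 57.98 µV.
V_in − V_min = 3.043337 − (0) = 3.043337 V.
Divide by LSB: 3.043337 × 65536/3.8 = 52486.3510.
Truncating gives code 52486.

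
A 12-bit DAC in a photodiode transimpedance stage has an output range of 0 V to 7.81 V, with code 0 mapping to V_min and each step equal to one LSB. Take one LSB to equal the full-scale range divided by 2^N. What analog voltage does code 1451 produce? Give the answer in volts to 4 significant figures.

2.767 V

V_FS = 7.81 V. LSB = 7.81 V / 2^12.
Output = V_min + (1451/4096) × range = 0 + 0.354248 × 7.81 V
      = 0 V + 2.76668 V = 2.76668 V.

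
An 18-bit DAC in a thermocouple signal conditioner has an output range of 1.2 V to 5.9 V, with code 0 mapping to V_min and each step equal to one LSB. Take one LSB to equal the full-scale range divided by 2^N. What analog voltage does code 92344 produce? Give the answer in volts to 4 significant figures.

2.856 V

Range = 5.9 − (1.2) = 4.7 V. LSB = 4.7 V / 2^18.
Output = V_min + (92344/262144) × range = 1.2 + 0.352264 × 4.7 V
      = 1.2 V + 1.65564 V = 2.85564 V.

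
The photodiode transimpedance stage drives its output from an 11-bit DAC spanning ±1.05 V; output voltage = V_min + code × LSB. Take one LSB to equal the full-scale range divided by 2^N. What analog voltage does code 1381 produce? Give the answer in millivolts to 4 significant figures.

Range = 1.05 − (-1.05) = 2.1 V. LSB = 2.1 V / 2^11.
Output = V_min + (1381/2048) × range = -1.05 + 0.674316 × 2.1 V
      = -1.05 V + 1.41606 V = 0.366064 V.

366.1 mV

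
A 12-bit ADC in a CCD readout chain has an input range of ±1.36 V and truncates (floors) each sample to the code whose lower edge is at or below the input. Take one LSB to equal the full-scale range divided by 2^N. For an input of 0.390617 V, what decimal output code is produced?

Range = 1.36 − (-1.36) = 2.72 V. LSB = 2.72 V / 2^12 ≈ 0.6641 mV.
V_in − V_min = 0.390617 − (-1.36) = 1.750617 V.
Divide by LSB: 1.750617 × 4096/2.72 = 2636.2232.
Truncating gives code 2636.

2636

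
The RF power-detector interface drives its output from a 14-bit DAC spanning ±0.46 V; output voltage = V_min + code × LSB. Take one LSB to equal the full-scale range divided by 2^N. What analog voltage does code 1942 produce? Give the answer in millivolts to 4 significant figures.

Full-scale range = 0.46 V − (-0.46 V) = 0.92 V. LSB = 0.92 V / 2^14.
V_out = -0.46 + 1942 × (0.92/16384) V
      = -0.46 + 0.109048 = -0.350952 V.

-351.0 mV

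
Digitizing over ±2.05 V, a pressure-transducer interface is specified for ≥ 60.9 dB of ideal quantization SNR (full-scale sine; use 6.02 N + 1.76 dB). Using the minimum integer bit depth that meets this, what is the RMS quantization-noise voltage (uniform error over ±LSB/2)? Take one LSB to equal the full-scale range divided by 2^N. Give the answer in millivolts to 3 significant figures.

1.16 mV

Full-scale range = 2.05 V − (-2.05 V) = 4.1 V.
N ≥ (60.9 − 1.76)/6.02 = 9.824 → N_min = 10.
Step size = 4.1/1024 V = 4.0039 mV.
σ_q = LSB/√12 = 4.0039 mV/3.4641 = 1.16 mV.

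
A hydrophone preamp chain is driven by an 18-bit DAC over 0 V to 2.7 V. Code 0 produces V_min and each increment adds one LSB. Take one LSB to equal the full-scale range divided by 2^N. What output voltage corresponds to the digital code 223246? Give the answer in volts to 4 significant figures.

V_FS = 2.7 V. LSB = 2.7 V / 2^18.
V_out = 0 + 223246 × (2.7/262144) V
      = 0 V + 2.29936 V = 2.29936 V.

2.299 V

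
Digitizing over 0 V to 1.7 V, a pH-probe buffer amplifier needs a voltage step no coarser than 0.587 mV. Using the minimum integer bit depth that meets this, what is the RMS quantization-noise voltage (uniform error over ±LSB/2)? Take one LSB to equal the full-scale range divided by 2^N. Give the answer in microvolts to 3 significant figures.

Range is 1.7 V.
Need 2^N ≥ 1.7 V / 0.587 mV = 2896 → N_min = 12.
LSB = 1.7 V ÷ 2^12 = 1.7/4096 V = 415.04 µV.
RMS noise = LSB/√12 = 120 µV.

120 µV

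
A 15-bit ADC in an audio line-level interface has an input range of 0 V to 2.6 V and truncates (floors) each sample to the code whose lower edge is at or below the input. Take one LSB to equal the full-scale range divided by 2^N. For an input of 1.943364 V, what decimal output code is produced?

24492

Range is 2.6 V. LSB = 2.6 V / 2^15 ≈ 79.35 µV.
(V_in − V_min) × 2^15/range = (1.943364 − (0)) × 32768/2.6 = 24492.366.
Floor → code = 24492.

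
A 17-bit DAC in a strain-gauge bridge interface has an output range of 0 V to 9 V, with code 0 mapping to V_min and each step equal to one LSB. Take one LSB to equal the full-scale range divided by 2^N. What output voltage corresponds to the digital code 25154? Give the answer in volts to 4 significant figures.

Full-scale range = 9 V. LSB = 9 V / 2^17.
V_out = V_min + code × LSB = 0 V + 25154 × 9 V / 131072
      = 0 V + 1.72719 V = 1.72719 V.

1.727 V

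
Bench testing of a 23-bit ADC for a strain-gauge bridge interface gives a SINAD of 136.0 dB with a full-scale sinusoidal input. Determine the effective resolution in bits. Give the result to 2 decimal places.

22.30 bits

(136.0 − 1.76) / 6.02 = 134.24/6.02 = 22.2990 effective bits.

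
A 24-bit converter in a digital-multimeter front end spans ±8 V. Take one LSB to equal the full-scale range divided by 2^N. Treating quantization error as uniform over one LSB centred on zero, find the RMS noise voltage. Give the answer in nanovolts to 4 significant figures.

275.3 nV

Full-scale range = 8 V − (-8 V) = 16 V.
LSB = 16 V ÷ 2^24 = 16/16777216 V = 0.953674 µV.
For a uniform distribution on [−LSB/2, +LSB/2], V_rms = LSB/√12 = 0.953674 µV/3.4641 = 275.3 nV.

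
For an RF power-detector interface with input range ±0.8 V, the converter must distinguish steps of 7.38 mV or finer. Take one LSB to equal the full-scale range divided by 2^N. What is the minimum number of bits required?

8 bits

The full-scale span is 0.8 − (-0.8) = 1.6 V.
1.6 V / 7.38 mV = 216.8. Since 2^7 = 128 and 2^8 = 256, N = 8.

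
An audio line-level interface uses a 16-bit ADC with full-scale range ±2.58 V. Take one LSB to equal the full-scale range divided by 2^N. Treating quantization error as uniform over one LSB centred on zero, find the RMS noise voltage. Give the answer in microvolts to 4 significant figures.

22.73 µV

Range = 2.58 − (-2.58) = 5.16 V.
Step size = 5.16/65536 V = 78.7354 µV.
V_rms = LSB/√12 = 78.7354 µV / √12 = 22.73 µV.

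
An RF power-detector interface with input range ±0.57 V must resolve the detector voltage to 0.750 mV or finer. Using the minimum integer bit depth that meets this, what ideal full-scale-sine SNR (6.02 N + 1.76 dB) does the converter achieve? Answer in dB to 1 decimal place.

68.0 dB

Range = 0.57 − (-0.57) = 1.14 V.
Levels needed ≥ 1.14/0.750 mV = 1520. 2^11 = 2048 suffices, so N_min = 11.
Ideal SNR at N = 11: 6.02·11 + 1.76 = 68.0 dB.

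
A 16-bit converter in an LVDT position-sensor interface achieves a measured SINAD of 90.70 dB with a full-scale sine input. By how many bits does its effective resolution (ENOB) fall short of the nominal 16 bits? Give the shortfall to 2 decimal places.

1.23 bits

Effective bits = (90.70 − 1.76)/6.02 = 14.7741.
16 − 14.7741 = 1.23 bits below nominal.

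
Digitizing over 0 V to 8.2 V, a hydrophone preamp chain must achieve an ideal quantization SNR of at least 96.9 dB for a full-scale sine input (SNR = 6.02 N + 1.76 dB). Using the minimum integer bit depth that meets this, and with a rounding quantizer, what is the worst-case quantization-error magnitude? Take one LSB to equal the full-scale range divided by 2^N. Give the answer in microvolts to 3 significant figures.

Full-scale range = 8.2 V.
Required N = ⌈(96.9 − 1.76)/6.02⌉ = ⌈15.804⌉ = 16.
Step size = 8.2/65536 V = 125.12 µV.
Max error for round-to-nearest is LSB/2 = 62.6 µV.

62.6 µV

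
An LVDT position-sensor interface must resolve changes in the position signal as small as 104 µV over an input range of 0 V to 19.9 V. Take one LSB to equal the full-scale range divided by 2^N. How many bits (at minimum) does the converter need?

18 bits

Range is 19.9 V.
Need 2^N ≥ 19.9 V / 104 µV = 191300 → N_min = 18.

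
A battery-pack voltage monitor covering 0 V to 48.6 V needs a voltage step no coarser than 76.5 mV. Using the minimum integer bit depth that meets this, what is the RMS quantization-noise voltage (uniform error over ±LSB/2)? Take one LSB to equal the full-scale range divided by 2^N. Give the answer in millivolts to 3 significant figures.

13.7 mV

Span = 48.6 V.
Required number of levels: 48.6/76.5 mV = 635.29; smallest N with 2^N ≥ that is 10.
Step size = 48.6/1024 V = 47.461 mV.
σ_q = LSB/√12 = 47.461 mV/3.4641 = 13.7 mV.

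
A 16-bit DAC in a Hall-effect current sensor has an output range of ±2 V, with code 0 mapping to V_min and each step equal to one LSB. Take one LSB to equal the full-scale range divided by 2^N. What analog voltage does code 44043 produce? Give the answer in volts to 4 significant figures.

Full-scale range = 2 V − (-2 V) = 4 V. LSB = 4 V / 2^16.
V_out = -2 + 44043 × (4/65536) V
      = -2 + 2.68817 = 0.688171 V.

0.6882 V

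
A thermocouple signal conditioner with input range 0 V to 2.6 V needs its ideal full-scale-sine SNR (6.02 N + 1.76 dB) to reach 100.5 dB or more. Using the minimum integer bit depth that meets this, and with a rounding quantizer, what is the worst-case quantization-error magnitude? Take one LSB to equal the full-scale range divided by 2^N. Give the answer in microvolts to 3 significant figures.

9.92 µV

Full-scale range = 2.6 V.
Solving 6.02 N ≥ 100.5 − 1.76: N ≥ 16.402. Round up → N = 17.
Step size = 2.6/131072 V = 19.836 µV.
Max error for round-to-nearest is LSB/2 = 9.92 µV.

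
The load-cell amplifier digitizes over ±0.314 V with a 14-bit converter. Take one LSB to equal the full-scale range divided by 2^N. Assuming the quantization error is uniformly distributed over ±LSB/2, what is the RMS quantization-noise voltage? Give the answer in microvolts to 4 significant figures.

Span: 0.314 V − (-0.314 V) = 0.628 V.
LSB = 0.628 V ÷ 2^14 = 0.628/16384 V = 38.3301 µV.
RMS of a uniform error over width LSB is LSB/√12 = 11.06 µV.

11.06 µV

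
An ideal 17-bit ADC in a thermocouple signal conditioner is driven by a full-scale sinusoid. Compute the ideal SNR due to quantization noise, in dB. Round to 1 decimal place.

6.02(17) + 1.76 = 102.34 + 1.76 = 104.10 dB.

104.1 dB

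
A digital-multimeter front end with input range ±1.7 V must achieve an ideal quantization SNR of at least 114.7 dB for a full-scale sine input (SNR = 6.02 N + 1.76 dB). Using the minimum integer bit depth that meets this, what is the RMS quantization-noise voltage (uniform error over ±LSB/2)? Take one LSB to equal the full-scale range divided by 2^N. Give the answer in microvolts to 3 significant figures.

Span: 1.7 V − (-1.7 V) = 3.4 V.
Required N = ⌈(114.7 − 1.76)/6.02⌉ = ⌈18.761⌉ = 19.
LSB = 3.4 V ÷ 2^19 = 3.4/524288 V = 6.4850 µV.
RMS noise = LSB/√12 = 1.87 µV.

1.87 µV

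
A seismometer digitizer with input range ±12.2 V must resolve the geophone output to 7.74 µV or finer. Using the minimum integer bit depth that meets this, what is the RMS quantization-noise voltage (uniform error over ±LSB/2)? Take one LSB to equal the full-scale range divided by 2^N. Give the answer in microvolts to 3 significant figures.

1.68 µV

The full-scale span is 12.2 − (-12.2) = 24.4 V.
24.4 V / 7.74 µV = 3.152e6. Since 2^21 = 2097152 and 2^22 = 4194304, N = 22.
LSB = 24.4 V / 2^22 = 5.8174 µV.
RMS noise = LSB/√12 = 1.68 µV.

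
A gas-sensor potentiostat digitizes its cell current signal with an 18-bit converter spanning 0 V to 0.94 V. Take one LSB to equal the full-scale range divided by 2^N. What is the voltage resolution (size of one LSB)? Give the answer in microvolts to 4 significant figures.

Span = 0.94 V.
There are 2^18 = 262144 steps.
LSB = 0.94 V / 2^18 = 3.586 µV.

3.586 µV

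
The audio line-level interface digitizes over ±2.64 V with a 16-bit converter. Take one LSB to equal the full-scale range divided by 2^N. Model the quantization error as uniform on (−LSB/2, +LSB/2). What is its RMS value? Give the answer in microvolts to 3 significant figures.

Full-scale range = 2.64 V − (-2.64 V) = 5.28 V.
Step size = 5.28/65536 V = 80.566 µV.
V_rms = LSB/√12 = 80.566 µV / √12 = 23.3 µV.

23.3 µV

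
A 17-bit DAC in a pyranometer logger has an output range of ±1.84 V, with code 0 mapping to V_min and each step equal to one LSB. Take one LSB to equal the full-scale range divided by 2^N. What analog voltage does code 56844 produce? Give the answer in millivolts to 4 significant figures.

-244.0 mV

Full-scale range = 1.84 V − (-1.84 V) = 3.68 V. LSB = 3.68 V / 2^17.
V_out = -1.84 + 56844 × (3.68/131072) V
      = -1.84 V + 1.59596 V = -0.244038 V.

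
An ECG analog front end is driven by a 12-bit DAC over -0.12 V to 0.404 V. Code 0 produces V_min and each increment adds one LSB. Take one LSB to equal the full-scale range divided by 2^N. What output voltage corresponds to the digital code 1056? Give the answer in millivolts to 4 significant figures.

15.09 mV

Span: 0.404 V − (-0.12 V) = 0.524 V. LSB = 0.524 V / 2^12.
Output = V_min + (1056/4096) × range = -0.12 + 0.257813 × 0.524 V
      = -0.12 V + 0.135094 V = 0.0150938 V.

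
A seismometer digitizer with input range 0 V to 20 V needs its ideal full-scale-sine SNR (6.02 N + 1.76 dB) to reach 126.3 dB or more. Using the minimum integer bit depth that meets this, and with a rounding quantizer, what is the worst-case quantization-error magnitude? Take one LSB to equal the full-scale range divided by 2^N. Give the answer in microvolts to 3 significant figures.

V_FS = 20 V.
N ≥ (126.3 − 1.76)/6.02 = 20.688 → N_min = 21.
One LSB is 20 V / 2097152 = 9.5367 µV.
|e|_max = LSB/2 = 4.77 µV.

4.77 µV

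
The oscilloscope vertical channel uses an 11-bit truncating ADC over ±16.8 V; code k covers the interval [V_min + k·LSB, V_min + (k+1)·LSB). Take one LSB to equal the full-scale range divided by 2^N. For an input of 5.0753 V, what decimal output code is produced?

Span: 16.8 V − (-16.8 V) = 33.6 V. LSB = 33.6 V / 2^11 ≈ 16.41 mV.
(V_in − V_min) × 2^11/range = (5.0753 − (-16.8)) × 2048/33.6 = 1333.352.
Floor → code = 1333.

1333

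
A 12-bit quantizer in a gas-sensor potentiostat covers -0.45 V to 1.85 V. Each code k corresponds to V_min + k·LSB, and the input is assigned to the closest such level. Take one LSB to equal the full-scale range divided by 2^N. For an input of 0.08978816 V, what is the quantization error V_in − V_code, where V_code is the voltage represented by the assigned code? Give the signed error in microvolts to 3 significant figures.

Full-scale range = 1.85 V − (-0.45 V) = 2.3 V. LSB = 2.3 V / 2^12 ≈ 0.5615 mV.
(V_in − V_min)/LSB = (0.08978816 − (-0.45)) × 4096/2.3 = 961.2923 → nearest code k = 961.
V_code = -0.45 + (961/4096) × 2.3 = 0.08962402344 V.
Error = V_in − V_code = 0.08978816 − (0.08962402344) = +164 µV.

+164 µV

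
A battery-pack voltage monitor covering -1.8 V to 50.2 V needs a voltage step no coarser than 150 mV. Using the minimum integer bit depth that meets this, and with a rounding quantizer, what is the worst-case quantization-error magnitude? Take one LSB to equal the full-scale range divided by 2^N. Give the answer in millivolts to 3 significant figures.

Full-scale range = 50.2 V − (-1.8 V) = 52 V.
Need 2^N ≥ 52 V / 150 mV = 346.7 → N_min = 9.
Step size = 52/512 V = 101.56 mV.
Max error for round-to-nearest is LSB/2 = 50.8 mV.

50.8 mV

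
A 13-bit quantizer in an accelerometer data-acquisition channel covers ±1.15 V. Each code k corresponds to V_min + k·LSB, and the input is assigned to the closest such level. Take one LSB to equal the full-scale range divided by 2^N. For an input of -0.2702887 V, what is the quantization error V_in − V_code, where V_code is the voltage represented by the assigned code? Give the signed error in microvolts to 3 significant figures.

+84.8 µV

The full-scale span is 1.15 − (-1.15) = 2.3 V. LSB = 2.3 V / 2^13 ≈ 280.8 µV.
(V_in − V_min)/LSB = (-0.2702887 − (-1.15)) × 8192/2.3 = 3133.3022 → nearest code k = 3133.
V_code = -1.15 + (3133/8192) × 2.3 = -0.2703735352 V.
V_in − V_code = -0.2702887 − (-0.2703735352) = +84.8 µV.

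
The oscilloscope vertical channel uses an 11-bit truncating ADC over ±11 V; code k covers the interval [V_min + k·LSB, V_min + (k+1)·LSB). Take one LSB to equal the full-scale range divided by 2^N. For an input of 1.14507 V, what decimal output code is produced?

1130

Range = 11 − (-11) = 22 V. LSB = 22 V / 2^11 ≈ 10.74 mV.
code = ⌊(V_in − V_min)/LSB⌋ = ⌊(V_in − V_min) × 2^11 / range⌋
     = ⌊(1.14507 − (-11)) × 2048 / 22⌋ = ⌊12.14507 × 2048/22⌋
     = ⌊1130.596⌋ = 1130.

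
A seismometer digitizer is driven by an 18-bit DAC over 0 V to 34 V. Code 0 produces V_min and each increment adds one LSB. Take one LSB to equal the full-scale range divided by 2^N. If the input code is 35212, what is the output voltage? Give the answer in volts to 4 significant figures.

Full-scale range = 34 V. LSB = 34 V / 2^18.
V_out = 0 + 35212 × (34/262144) V
      = 0 V + 4.56699 V = 4.56699 V.

4.567 V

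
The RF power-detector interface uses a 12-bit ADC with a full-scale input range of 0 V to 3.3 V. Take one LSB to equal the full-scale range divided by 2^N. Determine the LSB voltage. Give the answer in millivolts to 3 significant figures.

0.806 mV

Span = 3.3 V.
2^12 = 4096 levels.
LSB = 3.3 V ÷ 2^12 = 3.3/4096 V = 0.806 mV.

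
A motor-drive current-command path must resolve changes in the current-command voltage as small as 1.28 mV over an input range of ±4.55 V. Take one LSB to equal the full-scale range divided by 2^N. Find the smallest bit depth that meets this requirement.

13 bits

Span: 4.55 V − (-4.55 V) = 9.1 V.
9.1 V / 1.28 mV = 7109. Since 2^12 = 4096 and 2^13 = 8192, N = 13.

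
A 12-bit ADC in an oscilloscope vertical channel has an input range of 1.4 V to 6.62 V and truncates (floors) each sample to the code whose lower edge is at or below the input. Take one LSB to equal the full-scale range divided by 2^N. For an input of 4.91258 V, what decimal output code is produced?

2756

Range = 6.62 − (1.4) = 5.22 V. LSB = 5.22 V / 2^12 ≈ 1.274 mV.
V_in − V_min = 4.91258 − (1.4) = 3.51258 V.
Divide by LSB: 3.51258 × 4096/5.22 = 2756.2314.
Truncating gives code 2756.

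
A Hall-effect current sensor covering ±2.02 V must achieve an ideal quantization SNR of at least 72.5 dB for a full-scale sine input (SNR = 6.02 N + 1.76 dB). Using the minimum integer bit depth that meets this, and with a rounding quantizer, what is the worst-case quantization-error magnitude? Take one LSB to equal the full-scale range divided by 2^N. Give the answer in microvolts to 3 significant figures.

493 µV

The full-scale span is 2.02 − (-2.02) = 4.04 V.
N ≥ (72.5 − 1.76)/6.02 = 11.751 → N_min = 12.
Step size = 4.04/4096 V = 0.98633 mV.
Half an LSB is 493 µV.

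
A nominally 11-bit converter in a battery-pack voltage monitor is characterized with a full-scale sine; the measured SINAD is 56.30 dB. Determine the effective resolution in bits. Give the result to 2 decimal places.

9.06 bits

ENOB = (56.30 − 1.76)/6.02 = 9.0598 bits.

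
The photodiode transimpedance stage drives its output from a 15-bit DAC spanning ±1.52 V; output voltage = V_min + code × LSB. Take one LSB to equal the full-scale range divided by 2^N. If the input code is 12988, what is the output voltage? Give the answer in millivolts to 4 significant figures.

Range = 1.52 − (-1.52) = 3.04 V. LSB = 3.04 V / 2^15.
V_out = -1.52 + 12988 × (3.04/32768) V
      = -1.52 V + 1.20494 V = -0.315059 V.

-315.1 mV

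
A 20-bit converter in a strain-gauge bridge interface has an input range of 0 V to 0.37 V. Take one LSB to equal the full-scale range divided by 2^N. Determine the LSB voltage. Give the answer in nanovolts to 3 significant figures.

Span = 0.37 V.
2^20 = 1048576 levels.
LSB = 0.37 V ÷ 2^20 = 0.37/1048576 V = 353 nV.

353 nV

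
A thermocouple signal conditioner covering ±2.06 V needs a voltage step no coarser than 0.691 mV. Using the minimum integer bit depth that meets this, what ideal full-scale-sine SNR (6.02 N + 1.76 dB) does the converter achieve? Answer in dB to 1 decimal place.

Full-scale range = 2.06 V − (-2.06 V) = 4.12 V.
Levels needed ≥ 4.12/0.691 mV = 5962. 2^13 = 8192 suffices, so N_min = 13.
Ideal SNR at N = 13: 6.02·13 + 1.76 = 80.0 dB.

80.0 dB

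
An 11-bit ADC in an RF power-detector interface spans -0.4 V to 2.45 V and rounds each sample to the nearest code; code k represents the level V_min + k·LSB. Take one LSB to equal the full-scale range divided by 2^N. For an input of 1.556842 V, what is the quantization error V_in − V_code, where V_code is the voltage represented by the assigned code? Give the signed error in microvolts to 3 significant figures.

+250 µV

Range = 2.45 − (-0.4) = 2.85 V. LSB = 2.85 V / 2^11 ≈ 1.392 mV.
(1.556842 − (-0.4)) / LSB = 1.956842 × 2048/2.85 = 1406.1798. Nearest integer: k = 1406.
V_code = V_min + k × range/2^11 = -0.4 + 1406 × 2.85/2048 = 1.556591797 V.
Error = V_in − V_code = 1.556842 − (1.556591797) = +250 µV.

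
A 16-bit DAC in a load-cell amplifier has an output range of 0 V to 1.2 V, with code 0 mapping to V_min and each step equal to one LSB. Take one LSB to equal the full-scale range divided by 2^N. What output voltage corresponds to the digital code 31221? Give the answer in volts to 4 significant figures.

0.5717 V

Range is 1.2 V. LSB = 1.2 V / 2^16.
Output = V_min + (31221/65536) × range = 0 + 0.476395 × 1.2 V
      = 0 + 0.571674 = 0.571674 V.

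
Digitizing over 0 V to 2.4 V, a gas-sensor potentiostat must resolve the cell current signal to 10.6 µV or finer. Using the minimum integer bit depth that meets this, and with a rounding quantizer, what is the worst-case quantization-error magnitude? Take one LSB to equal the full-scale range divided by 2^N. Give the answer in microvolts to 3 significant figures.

4.58 µV

V_FS = 2.4 V.
Levels needed ≥ 2.4/10.6 µV = 226400. 2^18 = 262144 suffices, so N_min = 18.
LSB = 2.4 V ÷ 2^18 = 2.4/262144 V = 9.1553 µV.
Max error for round-to-nearest is LSB/2 = 4.58 µV.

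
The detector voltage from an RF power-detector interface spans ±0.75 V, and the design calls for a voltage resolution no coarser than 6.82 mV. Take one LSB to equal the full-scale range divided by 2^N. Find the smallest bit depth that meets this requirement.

Full-scale range = 0.75 V − (-0.75 V) = 1.5 V.
1.5 V / 6.82 mV = 219.9. Since 2^7 = 128 and 2^8 = 256, N = 8.

8 bits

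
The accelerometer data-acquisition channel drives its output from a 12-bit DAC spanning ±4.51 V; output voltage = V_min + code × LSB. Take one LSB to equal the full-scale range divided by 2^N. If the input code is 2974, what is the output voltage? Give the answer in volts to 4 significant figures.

The full-scale span is 4.51 − (-4.51) = 9.02 V. LSB = 9.02 V / 2^12.
V_out = -4.51 + 2974 × (9.02/4096) V
      = -4.51 + 6.54919 = 2.03919 V.

2.039 V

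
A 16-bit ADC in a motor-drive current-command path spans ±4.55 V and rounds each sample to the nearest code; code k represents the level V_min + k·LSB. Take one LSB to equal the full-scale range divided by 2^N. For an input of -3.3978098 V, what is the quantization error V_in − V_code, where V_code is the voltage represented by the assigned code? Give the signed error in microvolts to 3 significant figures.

−28.4 µV

Range = 4.55 − (-4.55) = 9.1 V. LSB = 9.1 V / 2^16 ≈ 138.9 µV.
(-3.3978098 − (-4.55)) / LSB = 1.1521902 × 65536/9.1 = 8297.7953. Nearest integer: k = 8298.
Reconstructed level: -4.55 + 8298 × 9.1/65536 V = -3.3977813721 V.
V_in − V_code = -3.3978098 − (-3.3977813721) = −28.4 µV.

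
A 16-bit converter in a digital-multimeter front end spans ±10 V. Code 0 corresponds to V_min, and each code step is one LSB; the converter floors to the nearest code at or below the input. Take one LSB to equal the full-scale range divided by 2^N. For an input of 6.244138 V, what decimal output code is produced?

53228

Span: 10 V − (-10 V) = 20 V. LSB = 20 V / 2^16 ≈ 305.2 µV.
V_in − V_min = 6.244138 − (-10) = 16.244138 V.
Divide by LSB: 16.244138 × 65536/20 = 53228.7914.
Truncating gives code 53228.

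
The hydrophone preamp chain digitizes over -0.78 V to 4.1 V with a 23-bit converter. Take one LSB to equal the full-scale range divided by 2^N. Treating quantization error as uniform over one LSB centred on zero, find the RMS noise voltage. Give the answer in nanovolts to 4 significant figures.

167.9 nV

Span: 4.1 V − (-0.78 V) = 4.88 V.
Step size = 4.88/8388608 V = 0.581741 µV.
For a uniform distribution on [−LSB/2, +LSB/2], V_rms = LSB/√12 = 0.581741 µV/3.4641 = 167.9 nV.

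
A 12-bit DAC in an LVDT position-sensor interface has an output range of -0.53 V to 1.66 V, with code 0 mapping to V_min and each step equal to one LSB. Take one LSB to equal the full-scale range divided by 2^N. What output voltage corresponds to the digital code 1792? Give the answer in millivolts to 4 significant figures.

428.1 mV

The full-scale span is 1.66 − (-0.53) = 2.19 V. LSB = 2.19 V / 2^12.
V_out = V_min + code × LSB = -0.53 V + 1792 × 2.19 V / 4096
      = -0.53 V + 0.958125 V = 0.428125 V.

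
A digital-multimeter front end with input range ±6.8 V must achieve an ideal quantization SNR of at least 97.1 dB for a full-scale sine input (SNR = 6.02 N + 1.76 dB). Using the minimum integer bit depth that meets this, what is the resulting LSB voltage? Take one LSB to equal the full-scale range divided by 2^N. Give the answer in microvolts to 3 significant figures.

Range = 6.8 − (-6.8) = 13.6 V.
N ≥ (97.1 − 1.76)/6.02 = 15.837 → N_min = 16.
LSB = 13.6 V / 2^16 = 208 µV.

208 µV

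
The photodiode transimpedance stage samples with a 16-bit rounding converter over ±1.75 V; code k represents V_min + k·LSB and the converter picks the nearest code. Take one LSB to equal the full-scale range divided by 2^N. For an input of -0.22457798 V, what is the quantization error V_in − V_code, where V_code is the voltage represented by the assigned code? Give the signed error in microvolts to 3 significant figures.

−6.75 µV

Span: 1.75 V − (-1.75 V) = 3.5 V. LSB = 3.5 V / 2^16 ≈ 53.41 µV.
(-0.22457798 − (-1.75)) / LSB = 1.52542202 × 65536/3.5 = 28562.8736. Nearest integer: k = 28563.
Reconstructed level: -1.75 + 28563 × 3.5/65536 V = -0.22457122803 V.
e = -0.22457798 − (-0.22457122803) = −6.75 µV.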